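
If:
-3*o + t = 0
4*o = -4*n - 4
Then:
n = -t/3 - 1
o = t/3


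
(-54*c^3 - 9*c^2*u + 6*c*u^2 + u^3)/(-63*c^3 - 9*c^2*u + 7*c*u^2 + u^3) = (6*c + u)/(7*c + u)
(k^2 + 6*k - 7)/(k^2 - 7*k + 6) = (k + 7)/(k - 6)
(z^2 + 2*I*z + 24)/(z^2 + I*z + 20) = (z + 6*I)/(z + 5*I)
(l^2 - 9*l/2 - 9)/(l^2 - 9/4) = 2*(l - 6)/(2*l - 3)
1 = 1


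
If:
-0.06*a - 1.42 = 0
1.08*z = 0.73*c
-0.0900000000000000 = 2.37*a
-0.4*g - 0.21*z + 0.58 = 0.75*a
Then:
No Solution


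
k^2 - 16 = (k - 4)*(k + 4)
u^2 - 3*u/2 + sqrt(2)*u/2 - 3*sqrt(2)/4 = (u - 3/2)*(u + sqrt(2)/2)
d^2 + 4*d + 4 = (d + 2)^2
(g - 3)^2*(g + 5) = g^3 - g^2 - 21*g + 45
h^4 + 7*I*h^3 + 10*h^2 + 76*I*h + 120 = (h - 2*I)^2*(h + 5*I)*(h + 6*I)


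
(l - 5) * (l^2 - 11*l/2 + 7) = l^3 - 21*l^2/2 + 69*l/2 - 35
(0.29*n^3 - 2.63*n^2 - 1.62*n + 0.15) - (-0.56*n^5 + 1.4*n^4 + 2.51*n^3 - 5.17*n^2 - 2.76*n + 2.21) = 0.56*n^5 - 1.4*n^4 - 2.22*n^3 + 2.54*n^2 + 1.14*n - 2.06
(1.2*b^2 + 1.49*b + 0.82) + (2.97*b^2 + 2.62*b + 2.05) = 4.17*b^2 + 4.11*b + 2.87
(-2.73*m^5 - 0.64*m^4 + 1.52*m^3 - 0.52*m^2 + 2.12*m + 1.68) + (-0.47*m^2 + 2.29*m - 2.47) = -2.73*m^5 - 0.64*m^4 + 1.52*m^3 - 0.99*m^2 + 4.41*m - 0.79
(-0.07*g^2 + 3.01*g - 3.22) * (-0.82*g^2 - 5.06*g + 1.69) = 0.0574*g^4 - 2.114*g^3 - 12.7085*g^2 + 21.3801*g - 5.4418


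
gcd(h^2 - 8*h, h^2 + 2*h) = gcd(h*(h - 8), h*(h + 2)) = h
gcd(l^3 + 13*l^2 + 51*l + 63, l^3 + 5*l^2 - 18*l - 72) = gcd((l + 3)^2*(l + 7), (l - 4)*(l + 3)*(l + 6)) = l + 3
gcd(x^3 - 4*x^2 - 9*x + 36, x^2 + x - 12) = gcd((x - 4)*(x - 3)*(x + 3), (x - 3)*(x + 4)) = x - 3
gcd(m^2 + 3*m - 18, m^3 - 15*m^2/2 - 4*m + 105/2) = m - 3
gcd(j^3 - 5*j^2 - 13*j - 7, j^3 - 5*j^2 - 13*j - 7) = j^3 - 5*j^2 - 13*j - 7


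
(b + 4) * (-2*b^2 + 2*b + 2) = -2*b^3 - 6*b^2 + 10*b + 8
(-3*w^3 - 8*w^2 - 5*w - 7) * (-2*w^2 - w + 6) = 6*w^5 + 19*w^4 - 29*w^2 - 23*w - 42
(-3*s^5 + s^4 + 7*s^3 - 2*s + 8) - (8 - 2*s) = -3*s^5 + s^4 + 7*s^3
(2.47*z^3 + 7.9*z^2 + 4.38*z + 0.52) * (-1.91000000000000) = -4.7177*z^3 - 15.089*z^2 - 8.3658*z - 0.9932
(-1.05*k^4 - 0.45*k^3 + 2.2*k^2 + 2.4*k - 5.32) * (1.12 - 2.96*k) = 3.108*k^5 + 0.156*k^4 - 7.016*k^3 - 4.64*k^2 + 18.4352*k - 5.9584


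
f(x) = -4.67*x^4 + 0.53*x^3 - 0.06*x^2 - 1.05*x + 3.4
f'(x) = -18.68*x^3 + 1.59*x^2 - 0.12*x - 1.05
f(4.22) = -1443.31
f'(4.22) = -1377.07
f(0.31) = 3.04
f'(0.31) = -1.49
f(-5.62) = -4745.34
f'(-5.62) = 3365.62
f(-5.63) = -4779.09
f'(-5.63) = 3383.54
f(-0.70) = 2.80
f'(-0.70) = 6.22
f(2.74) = -252.25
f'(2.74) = -373.70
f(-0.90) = 0.85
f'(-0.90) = 13.96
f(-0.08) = 3.48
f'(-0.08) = -1.02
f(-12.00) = -97745.60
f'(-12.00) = 32508.39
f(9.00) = -30264.41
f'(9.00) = -13491.06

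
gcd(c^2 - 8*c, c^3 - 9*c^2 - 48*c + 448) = c - 8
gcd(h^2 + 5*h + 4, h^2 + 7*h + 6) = h + 1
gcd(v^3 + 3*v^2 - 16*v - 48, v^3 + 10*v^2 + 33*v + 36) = v^2 + 7*v + 12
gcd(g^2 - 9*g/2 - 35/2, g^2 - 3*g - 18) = 1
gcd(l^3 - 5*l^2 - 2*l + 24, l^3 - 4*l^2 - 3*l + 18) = l^2 - l - 6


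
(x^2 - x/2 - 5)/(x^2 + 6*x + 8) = (x - 5/2)/(x + 4)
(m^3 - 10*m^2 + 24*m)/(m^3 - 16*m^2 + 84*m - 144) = m/(m - 6)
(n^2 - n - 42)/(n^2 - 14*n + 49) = (n + 6)/(n - 7)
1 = 1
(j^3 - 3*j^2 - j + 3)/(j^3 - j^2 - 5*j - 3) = (j - 1)/(j + 1)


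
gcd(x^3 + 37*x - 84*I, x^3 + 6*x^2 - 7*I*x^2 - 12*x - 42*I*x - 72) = x^2 - 7*I*x - 12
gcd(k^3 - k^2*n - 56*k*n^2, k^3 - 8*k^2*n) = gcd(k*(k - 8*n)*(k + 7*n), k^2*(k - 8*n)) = k^2 - 8*k*n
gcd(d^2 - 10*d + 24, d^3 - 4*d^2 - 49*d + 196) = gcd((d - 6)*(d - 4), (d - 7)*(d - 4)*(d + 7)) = d - 4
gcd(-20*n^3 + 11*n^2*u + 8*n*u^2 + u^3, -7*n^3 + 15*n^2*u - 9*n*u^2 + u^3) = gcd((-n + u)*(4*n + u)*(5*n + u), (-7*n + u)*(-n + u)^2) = -n + u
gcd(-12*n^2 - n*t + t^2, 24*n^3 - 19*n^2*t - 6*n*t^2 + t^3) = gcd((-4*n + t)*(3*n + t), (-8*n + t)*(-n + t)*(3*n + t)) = 3*n + t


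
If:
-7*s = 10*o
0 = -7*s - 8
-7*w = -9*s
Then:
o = 4/5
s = -8/7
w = -72/49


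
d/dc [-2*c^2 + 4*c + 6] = 4 - 4*c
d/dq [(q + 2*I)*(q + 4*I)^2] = (q + 4*I)*(3*q + 8*I)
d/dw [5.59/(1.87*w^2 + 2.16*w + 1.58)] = (-20.9066*w - 12.0744)/(1.87*w^2 + 2.16*w + 1.58)^2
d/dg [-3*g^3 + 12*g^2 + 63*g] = -9*g^2 + 24*g + 63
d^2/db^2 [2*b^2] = 4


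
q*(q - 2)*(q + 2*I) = q^3 - 2*q^2 + 2*I*q^2 - 4*I*q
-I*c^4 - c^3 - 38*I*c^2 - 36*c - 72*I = (c - 6*I)*(c - 2*I)*(c + 6*I)*(-I*c + 1)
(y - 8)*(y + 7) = y^2 - y - 56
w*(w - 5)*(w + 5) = w^3 - 25*w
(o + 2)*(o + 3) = o^2 + 5*o + 6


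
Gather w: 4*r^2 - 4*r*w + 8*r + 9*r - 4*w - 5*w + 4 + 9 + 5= 4*r^2 + 17*r + w*(-4*r - 9) + 18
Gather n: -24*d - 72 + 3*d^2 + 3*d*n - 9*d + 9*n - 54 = 3*d^2 - 33*d + n*(3*d + 9) - 126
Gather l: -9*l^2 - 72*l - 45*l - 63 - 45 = -9*l^2 - 117*l - 108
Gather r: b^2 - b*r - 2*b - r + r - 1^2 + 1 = b^2 - b*r - 2*b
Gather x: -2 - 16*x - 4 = -16*x - 6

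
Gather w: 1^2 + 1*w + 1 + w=2*w + 2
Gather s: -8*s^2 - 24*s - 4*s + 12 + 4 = -8*s^2 - 28*s + 16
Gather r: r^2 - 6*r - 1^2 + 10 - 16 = r^2 - 6*r - 7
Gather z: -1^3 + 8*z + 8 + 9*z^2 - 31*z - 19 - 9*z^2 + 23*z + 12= 0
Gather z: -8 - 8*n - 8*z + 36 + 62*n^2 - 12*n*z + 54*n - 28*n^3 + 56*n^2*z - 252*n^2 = -28*n^3 - 190*n^2 + 46*n + z*(56*n^2 - 12*n - 8) + 28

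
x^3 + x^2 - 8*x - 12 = (x - 3)*(x + 2)^2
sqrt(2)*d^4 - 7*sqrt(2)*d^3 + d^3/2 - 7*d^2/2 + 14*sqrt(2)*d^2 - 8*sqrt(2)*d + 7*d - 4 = (d - 4)*(d - 2)*(d - 1)*(sqrt(2)*d + 1/2)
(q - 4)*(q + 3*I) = q^2 - 4*q + 3*I*q - 12*I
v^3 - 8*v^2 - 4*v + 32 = (v - 8)*(v - 2)*(v + 2)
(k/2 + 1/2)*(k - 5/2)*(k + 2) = k^3/2 + k^2/4 - 11*k/4 - 5/2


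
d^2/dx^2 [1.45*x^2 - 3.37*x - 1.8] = 2.90000000000000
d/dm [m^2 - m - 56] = 2*m - 1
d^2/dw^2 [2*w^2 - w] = 4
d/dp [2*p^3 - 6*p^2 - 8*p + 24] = 6*p^2 - 12*p - 8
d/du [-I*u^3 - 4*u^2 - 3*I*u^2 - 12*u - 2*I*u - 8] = -3*I*u^2 - 2*u*(4 + 3*I) - 12 - 2*I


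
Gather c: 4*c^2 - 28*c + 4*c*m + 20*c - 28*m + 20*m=4*c^2 + c*(4*m - 8) - 8*m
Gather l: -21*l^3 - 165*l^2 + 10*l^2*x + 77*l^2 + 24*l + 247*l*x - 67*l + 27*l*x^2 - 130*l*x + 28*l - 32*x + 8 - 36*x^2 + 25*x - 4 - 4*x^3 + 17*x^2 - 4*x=-21*l^3 + l^2*(10*x - 88) + l*(27*x^2 + 117*x - 15) - 4*x^3 - 19*x^2 - 11*x + 4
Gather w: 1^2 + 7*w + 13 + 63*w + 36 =70*w + 50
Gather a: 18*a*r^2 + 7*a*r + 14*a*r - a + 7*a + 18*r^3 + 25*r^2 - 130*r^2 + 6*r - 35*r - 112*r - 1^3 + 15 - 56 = a*(18*r^2 + 21*r + 6) + 18*r^3 - 105*r^2 - 141*r - 42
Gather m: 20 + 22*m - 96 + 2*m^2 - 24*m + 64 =2*m^2 - 2*m - 12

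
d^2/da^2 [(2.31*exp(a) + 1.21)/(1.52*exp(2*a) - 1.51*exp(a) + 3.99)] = (5.337024*exp(4*a) + 16.484248*exp(3*a) - 92.389704*exp(2*a) - 12.677192*exp(a) + 44.06556)*exp(a)/(3.511808*exp(6*a) - 10.466112*exp(5*a) + 38.052744*exp(4*a) - 58.390039*exp(3*a) + 99.888453*exp(2*a) - 72.118053*exp(a) + 63.521199)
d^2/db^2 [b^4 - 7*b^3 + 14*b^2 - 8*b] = 12*b^2 - 42*b + 28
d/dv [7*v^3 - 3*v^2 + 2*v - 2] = 21*v^2 - 6*v + 2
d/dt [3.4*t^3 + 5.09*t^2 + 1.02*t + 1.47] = 10.2*t^2 + 10.18*t + 1.02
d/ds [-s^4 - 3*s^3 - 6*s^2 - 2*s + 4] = -4*s^3 - 9*s^2 - 12*s - 2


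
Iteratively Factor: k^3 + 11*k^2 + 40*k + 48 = (k + 4)*(k^2 + 7*k + 12) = (k + 3)*(k + 4)*(k + 4)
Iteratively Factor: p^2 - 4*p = (p)*(p - 4)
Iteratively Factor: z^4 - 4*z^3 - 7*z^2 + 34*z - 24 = (z - 1)*(z^3 - 3*z^2 - 10*z + 24) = (z - 4)*(z - 1)*(z^2 + z - 6) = (z - 4)*(z - 2)*(z - 1)*(z + 3)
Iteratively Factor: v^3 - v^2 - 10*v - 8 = (v - 4)*(v^2 + 3*v + 2) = (v - 4)*(v + 2)*(v + 1)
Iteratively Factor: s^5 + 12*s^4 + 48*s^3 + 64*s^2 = (s)*(s^4 + 12*s^3 + 48*s^2 + 64*s) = s*(s + 4)*(s^3 + 8*s^2 + 16*s) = s*(s + 4)^2*(s^2 + 4*s) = s*(s + 4)^3*(s)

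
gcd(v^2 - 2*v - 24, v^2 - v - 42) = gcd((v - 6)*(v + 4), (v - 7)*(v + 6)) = 1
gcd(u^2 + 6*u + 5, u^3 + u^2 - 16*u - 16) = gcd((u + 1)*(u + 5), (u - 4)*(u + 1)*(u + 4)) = u + 1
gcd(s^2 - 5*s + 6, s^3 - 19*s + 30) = s^2 - 5*s + 6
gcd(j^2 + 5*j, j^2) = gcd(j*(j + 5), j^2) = j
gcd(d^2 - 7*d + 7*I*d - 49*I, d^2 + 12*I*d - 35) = d + 7*I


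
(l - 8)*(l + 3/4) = l^2 - 29*l/4 - 6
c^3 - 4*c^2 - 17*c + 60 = (c - 5)*(c - 3)*(c + 4)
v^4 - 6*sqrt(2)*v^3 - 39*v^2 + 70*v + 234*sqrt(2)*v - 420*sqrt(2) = (v - 5)*(v - 2)*(v + 7)*(v - 6*sqrt(2))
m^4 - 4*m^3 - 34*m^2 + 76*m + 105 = (m - 7)*(m - 3)*(m + 1)*(m + 5)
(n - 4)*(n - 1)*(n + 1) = n^3 - 4*n^2 - n + 4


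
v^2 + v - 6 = (v - 2)*(v + 3)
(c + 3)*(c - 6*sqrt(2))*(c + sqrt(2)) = c^3 - 5*sqrt(2)*c^2 + 3*c^2 - 15*sqrt(2)*c - 12*c - 36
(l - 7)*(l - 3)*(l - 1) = l^3 - 11*l^2 + 31*l - 21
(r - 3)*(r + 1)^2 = r^3 - r^2 - 5*r - 3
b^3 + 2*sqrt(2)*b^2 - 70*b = b*(b - 5*sqrt(2))*(b + 7*sqrt(2))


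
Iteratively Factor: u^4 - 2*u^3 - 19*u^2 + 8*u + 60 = (u - 5)*(u^3 + 3*u^2 - 4*u - 12) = (u - 5)*(u - 2)*(u^2 + 5*u + 6) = (u - 5)*(u - 2)*(u + 2)*(u + 3)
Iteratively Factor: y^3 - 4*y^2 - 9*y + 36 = (y + 3)*(y^2 - 7*y + 12) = (y - 4)*(y + 3)*(y - 3)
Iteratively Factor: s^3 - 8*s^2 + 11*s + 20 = (s + 1)*(s^2 - 9*s + 20) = (s - 4)*(s + 1)*(s - 5)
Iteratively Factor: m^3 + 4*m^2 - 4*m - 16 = (m + 4)*(m^2 - 4) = (m - 2)*(m + 4)*(m + 2)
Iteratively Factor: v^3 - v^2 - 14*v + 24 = (v - 3)*(v^2 + 2*v - 8) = (v - 3)*(v - 2)*(v + 4)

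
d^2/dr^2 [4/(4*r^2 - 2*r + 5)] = 32*(-4*r^2 + 2*r + (4*r - 1)^2 - 5)/(4*r^2 - 2*r + 5)^3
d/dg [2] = 0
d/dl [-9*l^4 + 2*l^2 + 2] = -36*l^3 + 4*l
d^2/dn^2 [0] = 0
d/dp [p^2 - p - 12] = 2*p - 1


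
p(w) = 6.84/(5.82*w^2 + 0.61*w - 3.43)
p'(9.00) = -0.00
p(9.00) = 0.01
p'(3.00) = -0.09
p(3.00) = 0.13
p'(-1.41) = 2.04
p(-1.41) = 0.94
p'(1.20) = -3.09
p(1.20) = 1.20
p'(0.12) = -1.28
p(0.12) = -2.09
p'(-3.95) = 0.04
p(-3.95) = 0.08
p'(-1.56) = 1.25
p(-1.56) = 0.70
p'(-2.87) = 0.12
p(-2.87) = 0.16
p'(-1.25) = 3.97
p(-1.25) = 1.40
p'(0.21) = -2.25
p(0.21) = -2.25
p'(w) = 6.84*(-11.64*w - 0.61)/(5.82*w^2 + 0.61*w - 3.43)^2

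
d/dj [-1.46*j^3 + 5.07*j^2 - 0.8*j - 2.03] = -4.38*j^2 + 10.14*j - 0.8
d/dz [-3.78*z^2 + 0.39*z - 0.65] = 0.39 - 7.56*z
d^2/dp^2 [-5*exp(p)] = -5*exp(p)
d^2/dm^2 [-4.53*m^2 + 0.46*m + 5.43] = -9.06000000000000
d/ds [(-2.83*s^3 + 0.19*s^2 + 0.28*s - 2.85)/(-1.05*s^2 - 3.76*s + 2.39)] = (2.9715*s^4 + 21.2816*s^3 - 20.7115*s^2 - 5.0768*s - 10.0468)/(1.1025*s^4 + 7.896*s^3 + 9.1186*s^2 - 17.9728*s + 5.7121)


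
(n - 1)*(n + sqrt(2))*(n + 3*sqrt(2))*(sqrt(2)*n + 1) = sqrt(2)*n^4 - sqrt(2)*n^3 + 9*n^3 - 9*n^2 + 10*sqrt(2)*n^2 - 10*sqrt(2)*n + 6*n - 6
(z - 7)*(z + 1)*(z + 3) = z^3 - 3*z^2 - 25*z - 21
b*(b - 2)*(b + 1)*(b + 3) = b^4 + 2*b^3 - 5*b^2 - 6*b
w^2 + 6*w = w*(w + 6)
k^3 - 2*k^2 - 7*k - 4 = (k - 4)*(k + 1)^2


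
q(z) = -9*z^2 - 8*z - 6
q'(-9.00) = 154.00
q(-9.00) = -663.00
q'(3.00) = -62.00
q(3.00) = -111.00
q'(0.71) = -20.78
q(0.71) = -16.22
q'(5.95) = -115.10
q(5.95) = -372.22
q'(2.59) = -54.62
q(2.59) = -87.09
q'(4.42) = -87.56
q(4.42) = -217.19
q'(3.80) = -76.40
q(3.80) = -166.36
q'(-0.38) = -1.16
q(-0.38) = -4.26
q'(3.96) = -79.28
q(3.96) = -178.81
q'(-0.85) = 7.30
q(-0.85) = -5.70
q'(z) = -18*z - 8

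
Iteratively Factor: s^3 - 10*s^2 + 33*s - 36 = (s - 3)*(s^2 - 7*s + 12) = (s - 4)*(s - 3)*(s - 3)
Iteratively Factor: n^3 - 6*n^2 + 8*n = (n - 4)*(n^2 - 2*n) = n*(n - 4)*(n - 2)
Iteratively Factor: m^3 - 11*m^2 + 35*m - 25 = (m - 1)*(m^2 - 10*m + 25) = (m - 5)*(m - 1)*(m - 5)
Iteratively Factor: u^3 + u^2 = (u)*(u^2 + u) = u*(u + 1)*(u)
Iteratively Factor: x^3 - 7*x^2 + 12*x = (x - 4)*(x^2 - 3*x) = (x - 4)*(x - 3)*(x)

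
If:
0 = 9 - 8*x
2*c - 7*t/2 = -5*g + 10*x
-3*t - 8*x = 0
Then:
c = 3/8 - 5*g/2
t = -3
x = 9/8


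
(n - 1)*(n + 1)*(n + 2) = n^3 + 2*n^2 - n - 2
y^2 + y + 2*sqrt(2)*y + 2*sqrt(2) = (y + 1)*(y + 2*sqrt(2))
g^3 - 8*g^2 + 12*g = g*(g - 6)*(g - 2)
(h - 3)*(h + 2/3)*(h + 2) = h^3 - h^2/3 - 20*h/3 - 4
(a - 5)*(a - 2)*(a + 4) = a^3 - 3*a^2 - 18*a + 40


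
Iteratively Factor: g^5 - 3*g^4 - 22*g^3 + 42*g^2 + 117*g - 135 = (g + 3)*(g^4 - 6*g^3 - 4*g^2 + 54*g - 45) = (g - 3)*(g + 3)*(g^3 - 3*g^2 - 13*g + 15) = (g - 3)*(g + 3)^2*(g^2 - 6*g + 5) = (g - 3)*(g - 1)*(g + 3)^2*(g - 5)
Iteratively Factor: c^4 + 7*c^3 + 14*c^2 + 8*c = (c + 4)*(c^3 + 3*c^2 + 2*c) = (c + 1)*(c + 4)*(c^2 + 2*c) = (c + 1)*(c + 2)*(c + 4)*(c)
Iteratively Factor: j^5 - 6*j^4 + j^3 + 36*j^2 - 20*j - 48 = (j - 2)*(j^4 - 4*j^3 - 7*j^2 + 22*j + 24) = (j - 2)*(j + 2)*(j^3 - 6*j^2 + 5*j + 12) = (j - 4)*(j - 2)*(j + 2)*(j^2 - 2*j - 3) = (j - 4)*(j - 2)*(j + 1)*(j + 2)*(j - 3)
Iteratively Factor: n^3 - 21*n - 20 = (n + 1)*(n^2 - n - 20) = (n - 5)*(n + 1)*(n + 4)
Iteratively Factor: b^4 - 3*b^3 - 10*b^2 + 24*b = (b)*(b^3 - 3*b^2 - 10*b + 24) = b*(b - 2)*(b^2 - b - 12) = b*(b - 4)*(b - 2)*(b + 3)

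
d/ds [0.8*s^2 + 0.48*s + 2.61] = 1.6*s + 0.48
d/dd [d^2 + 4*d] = 2*d + 4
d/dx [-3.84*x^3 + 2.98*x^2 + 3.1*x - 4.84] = -11.52*x^2 + 5.96*x + 3.1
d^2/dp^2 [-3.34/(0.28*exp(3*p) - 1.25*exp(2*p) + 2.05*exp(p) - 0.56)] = (-3.34*(0.84*exp(2*p) - 2.5*exp(p) + 2.05)*(1.68*exp(2*p) - 5.0*exp(p) + 4.1)*exp(p) + (8.4168*exp(2*p) - 16.7*exp(p) + 6.847)*(0.28*exp(3*p) - 1.25*exp(2*p) + 2.05*exp(p) - 0.56))*exp(p)/(0.28*exp(3*p) - 1.25*exp(2*p) + 2.05*exp(p) - 0.56)^3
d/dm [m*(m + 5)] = 2*m + 5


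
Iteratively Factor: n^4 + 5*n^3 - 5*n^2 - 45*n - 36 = (n + 4)*(n^3 + n^2 - 9*n - 9) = (n - 3)*(n + 4)*(n^2 + 4*n + 3) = (n - 3)*(n + 1)*(n + 4)*(n + 3)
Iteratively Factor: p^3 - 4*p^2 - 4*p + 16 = (p - 2)*(p^2 - 2*p - 8) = (p - 2)*(p + 2)*(p - 4)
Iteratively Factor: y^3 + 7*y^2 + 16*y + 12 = (y + 2)*(y^2 + 5*y + 6) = (y + 2)^2*(y + 3)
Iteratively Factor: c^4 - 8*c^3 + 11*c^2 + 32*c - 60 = (c + 2)*(c^3 - 10*c^2 + 31*c - 30) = (c - 5)*(c + 2)*(c^2 - 5*c + 6) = (c - 5)*(c - 2)*(c + 2)*(c - 3)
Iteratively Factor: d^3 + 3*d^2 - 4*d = (d)*(d^2 + 3*d - 4) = d*(d + 4)*(d - 1)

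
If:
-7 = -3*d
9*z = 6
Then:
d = 7/3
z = 2/3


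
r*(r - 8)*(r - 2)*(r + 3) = r^4 - 7*r^3 - 14*r^2 + 48*r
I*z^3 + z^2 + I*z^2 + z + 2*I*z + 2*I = (z - 2*I)*(z + I)*(I*z + I)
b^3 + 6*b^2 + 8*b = b*(b + 2)*(b + 4)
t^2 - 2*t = t*(t - 2)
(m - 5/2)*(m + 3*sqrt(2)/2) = m^2 - 5*m/2 + 3*sqrt(2)*m/2 - 15*sqrt(2)/4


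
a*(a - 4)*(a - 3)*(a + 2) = a^4 - 5*a^3 - 2*a^2 + 24*a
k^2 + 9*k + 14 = (k + 2)*(k + 7)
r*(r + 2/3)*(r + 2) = r^3 + 8*r^2/3 + 4*r/3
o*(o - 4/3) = o^2 - 4*o/3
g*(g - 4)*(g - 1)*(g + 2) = g^4 - 3*g^3 - 6*g^2 + 8*g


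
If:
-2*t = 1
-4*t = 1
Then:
No Solution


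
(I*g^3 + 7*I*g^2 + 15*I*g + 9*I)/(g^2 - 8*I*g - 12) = I*(g^3 + 7*g^2 + 15*g + 9)/(g^2 - 8*I*g - 12)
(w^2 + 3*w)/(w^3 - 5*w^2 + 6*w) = (w + 3)/(w^2 - 5*w + 6)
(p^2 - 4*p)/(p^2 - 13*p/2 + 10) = 2*p/(2*p - 5)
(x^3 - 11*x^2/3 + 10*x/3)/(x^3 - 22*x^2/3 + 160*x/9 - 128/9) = 3*x*(3*x - 5)/(9*x^2 - 48*x + 64)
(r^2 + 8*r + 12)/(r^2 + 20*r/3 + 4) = 3*(r + 2)/(3*r + 2)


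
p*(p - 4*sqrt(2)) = p^2 - 4*sqrt(2)*p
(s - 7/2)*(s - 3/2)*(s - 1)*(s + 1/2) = s^4 - 11*s^3/2 + 29*s^2/4 - s/8 - 21/8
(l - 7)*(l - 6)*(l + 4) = l^3 - 9*l^2 - 10*l + 168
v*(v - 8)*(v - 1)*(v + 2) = v^4 - 7*v^3 - 10*v^2 + 16*v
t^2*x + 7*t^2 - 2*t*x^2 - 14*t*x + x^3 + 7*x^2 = (-t + x)^2*(x + 7)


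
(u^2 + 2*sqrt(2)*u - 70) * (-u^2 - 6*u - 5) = -u^4 - 6*u^3 - 2*sqrt(2)*u^3 - 12*sqrt(2)*u^2 + 65*u^2 - 10*sqrt(2)*u + 420*u + 350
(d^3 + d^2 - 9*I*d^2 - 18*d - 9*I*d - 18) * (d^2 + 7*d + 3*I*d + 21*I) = d^5 + 8*d^4 - 6*I*d^4 + 16*d^3 - 48*I*d^3 + 72*d^2 - 96*I*d^2 + 63*d - 432*I*d - 378*I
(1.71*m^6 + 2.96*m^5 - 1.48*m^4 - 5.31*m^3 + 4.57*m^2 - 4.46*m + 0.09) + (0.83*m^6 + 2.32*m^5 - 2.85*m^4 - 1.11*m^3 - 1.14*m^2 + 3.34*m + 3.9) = 2.54*m^6 + 5.28*m^5 - 4.33*m^4 - 6.42*m^3 + 3.43*m^2 - 1.12*m + 3.99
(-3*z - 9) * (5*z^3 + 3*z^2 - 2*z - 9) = -15*z^4 - 54*z^3 - 21*z^2 + 45*z + 81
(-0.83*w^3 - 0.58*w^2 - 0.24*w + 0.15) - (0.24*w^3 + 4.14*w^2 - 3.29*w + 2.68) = -1.07*w^3 - 4.72*w^2 + 3.05*w - 2.53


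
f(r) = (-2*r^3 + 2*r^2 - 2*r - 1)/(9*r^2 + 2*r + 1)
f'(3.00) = -0.19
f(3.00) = -0.49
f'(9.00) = -0.22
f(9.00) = -1.76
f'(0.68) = 0.38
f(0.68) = -0.32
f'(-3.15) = -0.20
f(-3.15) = 1.04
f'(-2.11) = -0.19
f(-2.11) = 0.84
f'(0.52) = 0.67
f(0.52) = -0.40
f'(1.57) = -0.10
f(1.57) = -0.26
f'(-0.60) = -0.87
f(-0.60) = 0.44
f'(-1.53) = -0.18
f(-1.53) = 0.73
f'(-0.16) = -3.73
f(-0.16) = -0.68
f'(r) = (-18*r - 2)*(-2*r^3 + 2*r^2 - 2*r - 1)/(9*r^2 + 2*r + 1)^2 + (-6*r^2 + 4*r - 2)/(9*r^2 + 2*r + 1) = 2*r*(-9*r^3 - 4*r^2 + 8*r + 11)/(81*r^4 + 36*r^3 + 22*r^2 + 4*r + 1)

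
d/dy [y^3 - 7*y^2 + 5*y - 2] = 3*y^2 - 14*y + 5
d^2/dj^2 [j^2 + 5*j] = 2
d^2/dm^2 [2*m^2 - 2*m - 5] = 4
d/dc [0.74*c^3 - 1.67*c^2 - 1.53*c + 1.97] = 2.22*c^2 - 3.34*c - 1.53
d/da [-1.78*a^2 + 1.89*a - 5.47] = 1.89 - 3.56*a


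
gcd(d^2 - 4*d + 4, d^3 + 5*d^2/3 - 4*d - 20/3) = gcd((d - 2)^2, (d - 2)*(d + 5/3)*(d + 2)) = d - 2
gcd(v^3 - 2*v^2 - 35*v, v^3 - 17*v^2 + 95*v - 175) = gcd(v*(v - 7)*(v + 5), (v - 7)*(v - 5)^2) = v - 7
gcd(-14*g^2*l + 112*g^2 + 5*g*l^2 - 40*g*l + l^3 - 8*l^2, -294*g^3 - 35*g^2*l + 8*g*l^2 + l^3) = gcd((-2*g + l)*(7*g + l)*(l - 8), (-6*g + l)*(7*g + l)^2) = 7*g + l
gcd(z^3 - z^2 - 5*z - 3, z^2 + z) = z + 1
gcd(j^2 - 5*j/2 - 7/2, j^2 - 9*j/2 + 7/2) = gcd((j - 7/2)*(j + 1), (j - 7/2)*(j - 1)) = j - 7/2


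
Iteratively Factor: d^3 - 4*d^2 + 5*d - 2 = (d - 2)*(d^2 - 2*d + 1) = (d - 2)*(d - 1)*(d - 1)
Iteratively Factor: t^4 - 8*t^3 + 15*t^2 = (t)*(t^3 - 8*t^2 + 15*t) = t*(t - 5)*(t^2 - 3*t) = t^2*(t - 5)*(t - 3)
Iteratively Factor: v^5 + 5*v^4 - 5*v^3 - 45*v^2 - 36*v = (v - 3)*(v^4 + 8*v^3 + 19*v^2 + 12*v) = (v - 3)*(v + 1)*(v^3 + 7*v^2 + 12*v) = (v - 3)*(v + 1)*(v + 3)*(v^2 + 4*v) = (v - 3)*(v + 1)*(v + 3)*(v + 4)*(v)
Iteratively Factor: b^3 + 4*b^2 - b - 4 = (b - 1)*(b^2 + 5*b + 4) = (b - 1)*(b + 4)*(b + 1)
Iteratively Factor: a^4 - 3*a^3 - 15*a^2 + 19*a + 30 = (a + 3)*(a^3 - 6*a^2 + 3*a + 10) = (a + 1)*(a + 3)*(a^2 - 7*a + 10) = (a - 2)*(a + 1)*(a + 3)*(a - 5)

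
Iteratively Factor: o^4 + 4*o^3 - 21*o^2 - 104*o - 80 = (o - 5)*(o^3 + 9*o^2 + 24*o + 16) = (o - 5)*(o + 1)*(o^2 + 8*o + 16) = (o - 5)*(o + 1)*(o + 4)*(o + 4)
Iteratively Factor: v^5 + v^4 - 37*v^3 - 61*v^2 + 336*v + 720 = (v - 4)*(v^4 + 5*v^3 - 17*v^2 - 129*v - 180) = (v - 5)*(v - 4)*(v^3 + 10*v^2 + 33*v + 36) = (v - 5)*(v - 4)*(v + 4)*(v^2 + 6*v + 9) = (v - 5)*(v - 4)*(v + 3)*(v + 4)*(v + 3)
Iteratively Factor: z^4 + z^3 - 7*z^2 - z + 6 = (z + 3)*(z^3 - 2*z^2 - z + 2) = (z - 2)*(z + 3)*(z^2 - 1) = (z - 2)*(z + 1)*(z + 3)*(z - 1)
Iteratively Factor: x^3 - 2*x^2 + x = (x - 1)*(x^2 - x) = (x - 1)^2*(x)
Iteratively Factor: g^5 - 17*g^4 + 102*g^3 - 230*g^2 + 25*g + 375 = (g - 5)*(g^4 - 12*g^3 + 42*g^2 - 20*g - 75) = (g - 5)^2*(g^3 - 7*g^2 + 7*g + 15) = (g - 5)^2*(g - 3)*(g^2 - 4*g - 5) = (g - 5)^3*(g - 3)*(g + 1)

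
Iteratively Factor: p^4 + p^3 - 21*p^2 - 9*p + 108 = (p + 4)*(p^3 - 3*p^2 - 9*p + 27) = (p - 3)*(p + 4)*(p^2 - 9) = (p - 3)^2*(p + 4)*(p + 3)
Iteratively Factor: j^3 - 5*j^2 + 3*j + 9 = (j - 3)*(j^2 - 2*j - 3) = (j - 3)*(j + 1)*(j - 3)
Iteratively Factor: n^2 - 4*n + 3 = (n - 1)*(n - 3)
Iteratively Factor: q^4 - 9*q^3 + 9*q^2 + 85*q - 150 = (q - 2)*(q^3 - 7*q^2 - 5*q + 75) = (q - 5)*(q - 2)*(q^2 - 2*q - 15) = (q - 5)*(q - 2)*(q + 3)*(q - 5)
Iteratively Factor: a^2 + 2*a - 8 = (a + 4)*(a - 2)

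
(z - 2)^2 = z^2 - 4*z + 4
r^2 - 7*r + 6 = (r - 6)*(r - 1)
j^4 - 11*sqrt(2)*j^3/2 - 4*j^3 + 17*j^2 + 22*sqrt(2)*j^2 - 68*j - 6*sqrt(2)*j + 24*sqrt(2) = (j - 4)*(j - 3*sqrt(2))*(j - 2*sqrt(2))*(j - sqrt(2)/2)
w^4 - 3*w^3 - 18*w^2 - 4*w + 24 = (w - 6)*(w - 1)*(w + 2)^2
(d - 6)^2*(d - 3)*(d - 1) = d^4 - 16*d^3 + 87*d^2 - 180*d + 108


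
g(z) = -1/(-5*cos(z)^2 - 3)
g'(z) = 10*sin(z)*cos(z)/(-5*cos(z)^2 - 3)^2 = 20*sin(2*z)/(5*cos(2*z) + 11)^2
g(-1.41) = 0.32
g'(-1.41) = -0.16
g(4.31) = 0.27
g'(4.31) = 0.25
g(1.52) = 0.33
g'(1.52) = 0.06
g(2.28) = 0.20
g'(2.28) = -0.19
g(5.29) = 0.22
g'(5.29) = -0.23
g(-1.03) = 0.23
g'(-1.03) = -0.24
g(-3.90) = 0.18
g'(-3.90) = -0.16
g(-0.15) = 0.13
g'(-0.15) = -0.02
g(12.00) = 0.15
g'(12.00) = -0.11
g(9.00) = 0.14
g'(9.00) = -0.07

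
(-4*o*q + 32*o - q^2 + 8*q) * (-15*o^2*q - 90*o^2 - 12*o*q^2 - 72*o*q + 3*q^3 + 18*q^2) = 60*o^3*q^2 - 120*o^3*q - 2880*o^3 + 63*o^2*q^3 - 126*o^2*q^2 - 3024*o^2*q - 3*q^5 + 6*q^4 + 144*q^3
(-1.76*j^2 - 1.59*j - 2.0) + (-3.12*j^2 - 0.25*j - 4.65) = -4.88*j^2 - 1.84*j - 6.65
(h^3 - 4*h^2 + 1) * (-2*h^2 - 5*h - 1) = -2*h^5 + 3*h^4 + 19*h^3 + 2*h^2 - 5*h - 1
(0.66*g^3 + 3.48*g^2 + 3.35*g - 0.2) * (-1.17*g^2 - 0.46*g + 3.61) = -0.7722*g^5 - 4.3752*g^4 - 3.1377*g^3 + 11.2558*g^2 + 12.1855*g - 0.722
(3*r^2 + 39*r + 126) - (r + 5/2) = 3*r^2 + 38*r + 247/2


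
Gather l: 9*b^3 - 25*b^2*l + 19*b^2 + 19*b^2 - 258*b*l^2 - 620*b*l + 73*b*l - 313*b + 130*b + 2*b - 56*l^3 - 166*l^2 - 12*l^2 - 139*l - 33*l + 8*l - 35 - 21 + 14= 9*b^3 + 38*b^2 - 181*b - 56*l^3 + l^2*(-258*b - 178) + l*(-25*b^2 - 547*b - 164) - 42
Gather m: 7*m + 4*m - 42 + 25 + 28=11*m + 11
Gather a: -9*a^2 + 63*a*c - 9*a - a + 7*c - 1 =-9*a^2 + a*(63*c - 10) + 7*c - 1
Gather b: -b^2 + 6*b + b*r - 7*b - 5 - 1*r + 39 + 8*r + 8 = -b^2 + b*(r - 1) + 7*r + 42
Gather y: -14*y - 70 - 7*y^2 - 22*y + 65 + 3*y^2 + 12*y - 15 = -4*y^2 - 24*y - 20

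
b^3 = b^3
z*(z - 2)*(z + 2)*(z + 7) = z^4 + 7*z^3 - 4*z^2 - 28*z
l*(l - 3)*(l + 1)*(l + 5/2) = l^4 + l^3/2 - 8*l^2 - 15*l/2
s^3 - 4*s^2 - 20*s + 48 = (s - 6)*(s - 2)*(s + 4)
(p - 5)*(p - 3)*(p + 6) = p^3 - 2*p^2 - 33*p + 90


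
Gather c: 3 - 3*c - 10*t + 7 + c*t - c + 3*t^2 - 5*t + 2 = c*(t - 4) + 3*t^2 - 15*t + 12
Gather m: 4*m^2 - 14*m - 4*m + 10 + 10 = 4*m^2 - 18*m + 20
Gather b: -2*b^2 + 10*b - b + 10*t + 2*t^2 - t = -2*b^2 + 9*b + 2*t^2 + 9*t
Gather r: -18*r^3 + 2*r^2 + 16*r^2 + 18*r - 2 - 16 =-18*r^3 + 18*r^2 + 18*r - 18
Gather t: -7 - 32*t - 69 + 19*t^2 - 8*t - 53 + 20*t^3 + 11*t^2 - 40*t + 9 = 20*t^3 + 30*t^2 - 80*t - 120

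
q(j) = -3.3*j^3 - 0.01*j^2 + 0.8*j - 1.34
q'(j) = -9.9*j^2 - 0.02*j + 0.8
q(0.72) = -2.00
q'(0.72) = -4.35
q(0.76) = -2.19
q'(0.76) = -4.93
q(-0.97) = 0.89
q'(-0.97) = -8.50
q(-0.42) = -1.43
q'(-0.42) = -0.94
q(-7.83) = 1575.94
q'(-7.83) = -606.00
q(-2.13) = 28.80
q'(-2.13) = -44.07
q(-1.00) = 1.15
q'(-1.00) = -9.08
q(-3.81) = 177.98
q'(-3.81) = -142.83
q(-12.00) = 5690.02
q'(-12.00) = -1424.56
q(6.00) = -709.70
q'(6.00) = -355.72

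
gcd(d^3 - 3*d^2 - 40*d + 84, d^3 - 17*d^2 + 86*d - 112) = d^2 - 9*d + 14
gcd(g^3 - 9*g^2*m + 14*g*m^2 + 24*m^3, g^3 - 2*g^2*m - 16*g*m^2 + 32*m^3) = g - 4*m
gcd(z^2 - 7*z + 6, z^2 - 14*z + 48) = z - 6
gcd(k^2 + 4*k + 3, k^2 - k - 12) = k + 3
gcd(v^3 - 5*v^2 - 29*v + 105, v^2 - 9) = v - 3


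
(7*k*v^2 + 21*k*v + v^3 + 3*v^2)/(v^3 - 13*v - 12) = v*(7*k + v)/(v^2 - 3*v - 4)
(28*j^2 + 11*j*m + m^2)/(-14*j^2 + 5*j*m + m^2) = (-4*j - m)/(2*j - m)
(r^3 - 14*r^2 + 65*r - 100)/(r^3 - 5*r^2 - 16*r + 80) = (r - 5)/(r + 4)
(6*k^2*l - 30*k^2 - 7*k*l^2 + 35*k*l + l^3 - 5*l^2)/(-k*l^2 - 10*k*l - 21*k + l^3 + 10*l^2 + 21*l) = (-6*k*l + 30*k + l^2 - 5*l)/(l^2 + 10*l + 21)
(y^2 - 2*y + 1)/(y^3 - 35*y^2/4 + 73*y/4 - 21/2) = 4*(y - 1)/(4*y^2 - 31*y + 42)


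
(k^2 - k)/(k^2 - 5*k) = (k - 1)/(k - 5)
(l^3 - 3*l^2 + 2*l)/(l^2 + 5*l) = (l^2 - 3*l + 2)/(l + 5)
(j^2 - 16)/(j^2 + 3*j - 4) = (j - 4)/(j - 1)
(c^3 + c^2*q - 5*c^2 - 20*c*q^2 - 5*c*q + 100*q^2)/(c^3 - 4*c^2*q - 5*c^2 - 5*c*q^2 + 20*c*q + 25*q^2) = (-c^2 - c*q + 20*q^2)/(-c^2 + 4*c*q + 5*q^2)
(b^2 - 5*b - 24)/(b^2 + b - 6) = (b - 8)/(b - 2)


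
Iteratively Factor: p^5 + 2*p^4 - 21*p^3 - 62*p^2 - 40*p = (p + 2)*(p^4 - 21*p^2 - 20*p) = (p + 2)*(p + 4)*(p^3 - 4*p^2 - 5*p) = p*(p + 2)*(p + 4)*(p^2 - 4*p - 5) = p*(p - 5)*(p + 2)*(p + 4)*(p + 1)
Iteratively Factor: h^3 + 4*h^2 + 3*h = (h + 1)*(h^2 + 3*h) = h*(h + 1)*(h + 3)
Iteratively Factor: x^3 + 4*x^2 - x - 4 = (x - 1)*(x^2 + 5*x + 4) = (x - 1)*(x + 1)*(x + 4)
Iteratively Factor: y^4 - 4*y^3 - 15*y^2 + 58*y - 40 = (y - 5)*(y^3 + y^2 - 10*y + 8) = (y - 5)*(y - 1)*(y^2 + 2*y - 8) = (y - 5)*(y - 2)*(y - 1)*(y + 4)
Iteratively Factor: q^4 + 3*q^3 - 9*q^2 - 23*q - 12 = (q + 1)*(q^3 + 2*q^2 - 11*q - 12) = (q - 3)*(q + 1)*(q^2 + 5*q + 4) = (q - 3)*(q + 1)^2*(q + 4)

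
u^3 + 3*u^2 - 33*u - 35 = (u - 5)*(u + 1)*(u + 7)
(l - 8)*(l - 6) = l^2 - 14*l + 48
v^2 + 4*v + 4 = (v + 2)^2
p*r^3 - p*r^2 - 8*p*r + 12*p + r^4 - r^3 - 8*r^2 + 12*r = (p + r)*(r - 2)^2*(r + 3)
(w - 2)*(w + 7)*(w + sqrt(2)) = w^3 + sqrt(2)*w^2 + 5*w^2 - 14*w + 5*sqrt(2)*w - 14*sqrt(2)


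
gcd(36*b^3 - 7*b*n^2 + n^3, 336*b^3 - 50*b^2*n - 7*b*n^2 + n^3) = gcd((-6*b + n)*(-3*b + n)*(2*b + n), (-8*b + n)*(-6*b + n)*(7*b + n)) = 6*b - n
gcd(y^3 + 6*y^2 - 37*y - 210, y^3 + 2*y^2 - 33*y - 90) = y^2 - y - 30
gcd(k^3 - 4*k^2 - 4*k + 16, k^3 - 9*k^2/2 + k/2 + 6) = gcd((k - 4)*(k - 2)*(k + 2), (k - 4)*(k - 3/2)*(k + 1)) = k - 4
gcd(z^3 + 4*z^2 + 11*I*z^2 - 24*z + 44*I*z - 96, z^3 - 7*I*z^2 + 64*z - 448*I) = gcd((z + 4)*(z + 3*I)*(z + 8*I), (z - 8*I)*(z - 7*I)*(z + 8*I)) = z + 8*I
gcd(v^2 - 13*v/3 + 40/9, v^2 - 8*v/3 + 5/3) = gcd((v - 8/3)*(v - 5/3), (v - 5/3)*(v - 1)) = v - 5/3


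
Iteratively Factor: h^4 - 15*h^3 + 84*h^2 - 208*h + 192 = (h - 4)*(h^3 - 11*h^2 + 40*h - 48) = (h - 4)*(h - 3)*(h^2 - 8*h + 16) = (h - 4)^2*(h - 3)*(h - 4)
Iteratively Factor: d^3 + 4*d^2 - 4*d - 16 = (d + 4)*(d^2 - 4) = (d - 2)*(d + 4)*(d + 2)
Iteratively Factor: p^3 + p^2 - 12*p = (p - 3)*(p^2 + 4*p) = (p - 3)*(p + 4)*(p)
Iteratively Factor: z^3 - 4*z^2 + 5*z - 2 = (z - 1)*(z^2 - 3*z + 2) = (z - 2)*(z - 1)*(z - 1)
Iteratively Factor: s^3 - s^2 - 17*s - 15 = (s + 1)*(s^2 - 2*s - 15) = (s - 5)*(s + 1)*(s + 3)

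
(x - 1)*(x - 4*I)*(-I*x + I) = -I*x^3 - 4*x^2 + 2*I*x^2 + 8*x - I*x - 4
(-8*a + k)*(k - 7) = -8*a*k + 56*a + k^2 - 7*k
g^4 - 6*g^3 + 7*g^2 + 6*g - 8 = (g - 4)*(g - 2)*(g - 1)*(g + 1)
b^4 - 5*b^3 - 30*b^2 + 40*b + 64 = (b - 8)*(b - 2)*(b + 1)*(b + 4)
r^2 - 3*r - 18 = (r - 6)*(r + 3)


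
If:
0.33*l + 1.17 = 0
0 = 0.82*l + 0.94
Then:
No Solution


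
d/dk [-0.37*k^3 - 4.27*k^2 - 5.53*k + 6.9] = -1.11*k^2 - 8.54*k - 5.53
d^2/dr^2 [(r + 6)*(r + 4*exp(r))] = 4*r*exp(r) + 32*exp(r) + 2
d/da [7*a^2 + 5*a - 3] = 14*a + 5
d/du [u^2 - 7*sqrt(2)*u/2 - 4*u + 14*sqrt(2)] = 2*u - 7*sqrt(2)/2 - 4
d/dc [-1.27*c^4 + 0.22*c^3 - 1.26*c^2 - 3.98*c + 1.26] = -5.08*c^3 + 0.66*c^2 - 2.52*c - 3.98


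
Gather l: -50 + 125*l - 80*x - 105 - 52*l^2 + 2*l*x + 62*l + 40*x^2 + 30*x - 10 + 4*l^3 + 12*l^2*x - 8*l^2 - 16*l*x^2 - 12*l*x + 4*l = 4*l^3 + l^2*(12*x - 60) + l*(-16*x^2 - 10*x + 191) + 40*x^2 - 50*x - 165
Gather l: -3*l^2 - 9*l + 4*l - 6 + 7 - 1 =-3*l^2 - 5*l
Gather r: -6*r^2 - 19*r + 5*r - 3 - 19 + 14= -6*r^2 - 14*r - 8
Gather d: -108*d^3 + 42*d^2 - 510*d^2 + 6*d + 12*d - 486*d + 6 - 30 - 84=-108*d^3 - 468*d^2 - 468*d - 108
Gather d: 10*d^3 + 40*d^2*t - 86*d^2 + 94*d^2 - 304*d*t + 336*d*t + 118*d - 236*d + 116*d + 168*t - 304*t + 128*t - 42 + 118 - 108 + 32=10*d^3 + d^2*(40*t + 8) + d*(32*t - 2) - 8*t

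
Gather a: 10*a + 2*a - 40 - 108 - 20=12*a - 168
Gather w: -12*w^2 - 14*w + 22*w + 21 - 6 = -12*w^2 + 8*w + 15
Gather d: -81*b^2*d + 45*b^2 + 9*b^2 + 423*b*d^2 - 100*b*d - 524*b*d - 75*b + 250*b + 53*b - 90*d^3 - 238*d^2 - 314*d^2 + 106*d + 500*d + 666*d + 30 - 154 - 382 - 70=54*b^2 + 228*b - 90*d^3 + d^2*(423*b - 552) + d*(-81*b^2 - 624*b + 1272) - 576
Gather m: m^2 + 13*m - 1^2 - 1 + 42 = m^2 + 13*m + 40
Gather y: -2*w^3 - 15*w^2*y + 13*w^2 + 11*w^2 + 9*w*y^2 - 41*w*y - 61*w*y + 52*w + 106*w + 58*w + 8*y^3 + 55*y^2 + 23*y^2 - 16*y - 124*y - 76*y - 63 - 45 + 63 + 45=-2*w^3 + 24*w^2 + 216*w + 8*y^3 + y^2*(9*w + 78) + y*(-15*w^2 - 102*w - 216)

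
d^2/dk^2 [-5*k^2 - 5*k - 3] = -10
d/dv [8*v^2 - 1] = 16*v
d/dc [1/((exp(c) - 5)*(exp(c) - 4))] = (9 - 2*exp(c))*exp(c)/(exp(4*c) - 18*exp(3*c) + 121*exp(2*c) - 360*exp(c) + 400)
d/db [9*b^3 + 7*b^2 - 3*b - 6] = 27*b^2 + 14*b - 3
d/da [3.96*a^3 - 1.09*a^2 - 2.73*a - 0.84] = 11.88*a^2 - 2.18*a - 2.73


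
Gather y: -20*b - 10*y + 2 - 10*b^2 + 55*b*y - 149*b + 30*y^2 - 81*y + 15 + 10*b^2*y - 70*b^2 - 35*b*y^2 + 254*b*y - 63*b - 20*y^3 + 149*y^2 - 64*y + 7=-80*b^2 - 232*b - 20*y^3 + y^2*(179 - 35*b) + y*(10*b^2 + 309*b - 155) + 24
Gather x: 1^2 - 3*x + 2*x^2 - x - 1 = 2*x^2 - 4*x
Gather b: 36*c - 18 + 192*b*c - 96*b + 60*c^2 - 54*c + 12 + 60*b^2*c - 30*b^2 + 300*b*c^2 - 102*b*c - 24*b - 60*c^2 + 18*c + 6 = b^2*(60*c - 30) + b*(300*c^2 + 90*c - 120)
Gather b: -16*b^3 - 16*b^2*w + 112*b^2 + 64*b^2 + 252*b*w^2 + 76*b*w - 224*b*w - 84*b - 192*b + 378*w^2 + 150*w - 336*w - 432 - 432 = -16*b^3 + b^2*(176 - 16*w) + b*(252*w^2 - 148*w - 276) + 378*w^2 - 186*w - 864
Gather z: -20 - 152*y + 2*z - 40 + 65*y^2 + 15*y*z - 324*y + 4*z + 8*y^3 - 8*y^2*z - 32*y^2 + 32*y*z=8*y^3 + 33*y^2 - 476*y + z*(-8*y^2 + 47*y + 6) - 60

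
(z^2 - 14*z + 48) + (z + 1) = z^2 - 13*z + 49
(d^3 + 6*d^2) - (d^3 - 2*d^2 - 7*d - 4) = 8*d^2 + 7*d + 4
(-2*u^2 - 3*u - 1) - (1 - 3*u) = -2*u^2 - 2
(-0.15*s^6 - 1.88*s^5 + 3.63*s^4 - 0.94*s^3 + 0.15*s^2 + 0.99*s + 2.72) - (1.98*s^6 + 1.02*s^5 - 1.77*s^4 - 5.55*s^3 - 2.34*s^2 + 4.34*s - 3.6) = -2.13*s^6 - 2.9*s^5 + 5.4*s^4 + 4.61*s^3 + 2.49*s^2 - 3.35*s + 6.32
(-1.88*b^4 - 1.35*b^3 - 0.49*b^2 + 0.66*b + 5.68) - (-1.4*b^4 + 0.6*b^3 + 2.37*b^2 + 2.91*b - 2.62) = -0.48*b^4 - 1.95*b^3 - 2.86*b^2 - 2.25*b + 8.3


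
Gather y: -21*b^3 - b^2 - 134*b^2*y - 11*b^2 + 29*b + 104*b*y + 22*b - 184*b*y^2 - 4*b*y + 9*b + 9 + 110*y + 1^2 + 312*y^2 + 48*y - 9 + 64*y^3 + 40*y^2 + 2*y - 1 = -21*b^3 - 12*b^2 + 60*b + 64*y^3 + y^2*(352 - 184*b) + y*(-134*b^2 + 100*b + 160)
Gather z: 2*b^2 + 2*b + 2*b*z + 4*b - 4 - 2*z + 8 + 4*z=2*b^2 + 6*b + z*(2*b + 2) + 4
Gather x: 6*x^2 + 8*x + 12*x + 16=6*x^2 + 20*x + 16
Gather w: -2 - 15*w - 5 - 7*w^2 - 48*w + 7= -7*w^2 - 63*w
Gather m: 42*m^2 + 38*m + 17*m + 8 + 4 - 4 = 42*m^2 + 55*m + 8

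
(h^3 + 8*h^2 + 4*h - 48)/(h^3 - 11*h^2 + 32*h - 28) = (h^2 + 10*h + 24)/(h^2 - 9*h + 14)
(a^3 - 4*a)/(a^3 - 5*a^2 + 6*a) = (a + 2)/(a - 3)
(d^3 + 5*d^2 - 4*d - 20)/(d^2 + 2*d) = d + 3 - 10/d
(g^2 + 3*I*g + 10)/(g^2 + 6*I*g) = (g^2 + 3*I*g + 10)/(g*(g + 6*I))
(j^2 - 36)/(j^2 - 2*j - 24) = (j + 6)/(j + 4)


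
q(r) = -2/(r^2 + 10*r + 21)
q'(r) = -2*(-2*r - 10)/(r^2 + 10*r + 21)^2 = 4*(r + 5)/(r^2 + 10*r + 21)^2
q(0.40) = -0.08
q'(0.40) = 0.03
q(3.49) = -0.03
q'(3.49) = 0.01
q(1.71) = -0.05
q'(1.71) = 0.02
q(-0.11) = -0.10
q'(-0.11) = 0.05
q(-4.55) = 0.53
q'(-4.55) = 0.12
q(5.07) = -0.02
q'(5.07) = 0.00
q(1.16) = -0.06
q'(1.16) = 0.02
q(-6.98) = 25.13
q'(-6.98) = -1249.97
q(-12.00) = -0.04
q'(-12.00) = -0.01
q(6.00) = -0.02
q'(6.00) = 0.00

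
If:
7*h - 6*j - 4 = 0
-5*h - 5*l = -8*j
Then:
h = 15*l/13 + 16/13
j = 35*l/26 + 10/13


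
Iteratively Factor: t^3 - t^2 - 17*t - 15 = (t - 5)*(t^2 + 4*t + 3) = (t - 5)*(t + 3)*(t + 1)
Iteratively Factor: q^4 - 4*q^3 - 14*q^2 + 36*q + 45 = (q - 3)*(q^3 - q^2 - 17*q - 15) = (q - 3)*(q + 3)*(q^2 - 4*q - 5) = (q - 3)*(q + 1)*(q + 3)*(q - 5)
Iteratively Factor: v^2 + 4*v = (v + 4)*(v)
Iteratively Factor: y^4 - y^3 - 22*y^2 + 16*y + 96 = (y - 4)*(y^3 + 3*y^2 - 10*y - 24) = (y - 4)*(y + 4)*(y^2 - y - 6) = (y - 4)*(y - 3)*(y + 4)*(y + 2)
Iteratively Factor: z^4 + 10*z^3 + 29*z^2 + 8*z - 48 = (z - 1)*(z^3 + 11*z^2 + 40*z + 48) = (z - 1)*(z + 4)*(z^2 + 7*z + 12) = (z - 1)*(z + 4)^2*(z + 3)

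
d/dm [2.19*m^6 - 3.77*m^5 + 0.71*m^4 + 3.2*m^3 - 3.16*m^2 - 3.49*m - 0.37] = 13.14*m^5 - 18.85*m^4 + 2.84*m^3 + 9.6*m^2 - 6.32*m - 3.49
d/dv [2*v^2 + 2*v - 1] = 4*v + 2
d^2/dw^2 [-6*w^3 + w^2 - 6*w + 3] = 2 - 36*w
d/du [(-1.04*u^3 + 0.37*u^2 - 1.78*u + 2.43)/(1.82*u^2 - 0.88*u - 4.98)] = (-1.8928*u^4 + 1.8304*u^3 + 18.4516*u^2 - 12.5304*u + 11.0028)/(3.3124*u^4 - 3.2032*u^3 - 17.3528*u^2 + 8.7648*u + 24.8004)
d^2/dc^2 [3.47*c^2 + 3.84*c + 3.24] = 6.94000000000000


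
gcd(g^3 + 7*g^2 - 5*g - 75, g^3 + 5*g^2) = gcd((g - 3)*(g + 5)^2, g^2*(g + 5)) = g + 5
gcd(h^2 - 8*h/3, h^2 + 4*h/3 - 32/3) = h - 8/3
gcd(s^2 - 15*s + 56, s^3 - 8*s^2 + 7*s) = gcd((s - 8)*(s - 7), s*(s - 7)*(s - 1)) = s - 7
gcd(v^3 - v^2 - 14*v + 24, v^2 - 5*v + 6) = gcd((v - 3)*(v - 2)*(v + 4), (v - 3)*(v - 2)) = v^2 - 5*v + 6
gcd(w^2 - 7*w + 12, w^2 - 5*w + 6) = w - 3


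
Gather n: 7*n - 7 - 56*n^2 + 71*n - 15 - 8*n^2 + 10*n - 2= -64*n^2 + 88*n - 24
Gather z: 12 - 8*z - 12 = -8*z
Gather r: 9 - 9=0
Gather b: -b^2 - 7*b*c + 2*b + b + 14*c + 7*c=-b^2 + b*(3 - 7*c) + 21*c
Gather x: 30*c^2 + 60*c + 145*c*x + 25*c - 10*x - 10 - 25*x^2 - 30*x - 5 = 30*c^2 + 85*c - 25*x^2 + x*(145*c - 40) - 15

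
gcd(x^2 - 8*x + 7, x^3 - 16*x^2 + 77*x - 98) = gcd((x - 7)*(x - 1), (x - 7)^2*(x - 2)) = x - 7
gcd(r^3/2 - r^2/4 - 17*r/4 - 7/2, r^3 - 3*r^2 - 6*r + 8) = r + 2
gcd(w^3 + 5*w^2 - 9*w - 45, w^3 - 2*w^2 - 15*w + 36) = w - 3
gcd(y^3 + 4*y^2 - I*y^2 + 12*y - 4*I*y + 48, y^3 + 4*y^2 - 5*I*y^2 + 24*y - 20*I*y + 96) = y^2 + y*(4 + 3*I) + 12*I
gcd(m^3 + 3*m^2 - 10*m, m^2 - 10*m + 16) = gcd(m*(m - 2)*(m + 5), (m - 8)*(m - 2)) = m - 2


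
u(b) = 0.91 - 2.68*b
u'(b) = -2.68000000000000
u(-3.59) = 10.53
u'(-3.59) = -2.68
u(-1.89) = 5.98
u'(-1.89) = -2.68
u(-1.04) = 3.70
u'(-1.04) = -2.68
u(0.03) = 0.83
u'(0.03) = -2.68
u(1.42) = -2.90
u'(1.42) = -2.68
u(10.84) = -28.14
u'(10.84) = -2.68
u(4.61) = -11.44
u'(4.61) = -2.68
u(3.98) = -9.76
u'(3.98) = -2.68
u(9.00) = -23.21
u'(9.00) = -2.68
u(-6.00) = 16.99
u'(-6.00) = -2.68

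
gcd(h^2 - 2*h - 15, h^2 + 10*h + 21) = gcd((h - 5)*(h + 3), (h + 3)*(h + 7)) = h + 3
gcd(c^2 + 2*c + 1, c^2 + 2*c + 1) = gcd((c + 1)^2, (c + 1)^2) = c^2 + 2*c + 1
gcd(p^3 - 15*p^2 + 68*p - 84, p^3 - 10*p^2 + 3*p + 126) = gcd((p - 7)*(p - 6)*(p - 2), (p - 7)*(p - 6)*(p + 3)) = p^2 - 13*p + 42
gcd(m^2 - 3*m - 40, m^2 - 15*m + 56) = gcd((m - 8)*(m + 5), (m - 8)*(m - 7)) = m - 8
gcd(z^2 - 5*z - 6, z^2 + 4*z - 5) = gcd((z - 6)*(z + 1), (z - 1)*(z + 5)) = 1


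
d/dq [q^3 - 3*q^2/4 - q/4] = 3*q^2 - 3*q/2 - 1/4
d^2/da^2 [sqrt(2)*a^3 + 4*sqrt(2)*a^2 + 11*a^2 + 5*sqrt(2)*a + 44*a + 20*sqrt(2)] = 6*sqrt(2)*a + 8*sqrt(2) + 22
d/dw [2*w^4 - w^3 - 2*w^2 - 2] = w*(8*w^2 - 3*w - 4)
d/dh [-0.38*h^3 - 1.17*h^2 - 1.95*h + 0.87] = -1.14*h^2 - 2.34*h - 1.95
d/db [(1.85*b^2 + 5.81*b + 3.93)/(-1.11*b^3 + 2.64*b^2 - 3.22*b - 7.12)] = (2.0535*b^4 + 12.8982*b^3 - 8.2085*b^2 - 47.0944*b - 28.7126)/(1.2321*b^6 - 5.8608*b^5 + 14.118*b^4 - 1.1952*b^3 - 27.2252*b^2 + 45.8528*b + 50.6944)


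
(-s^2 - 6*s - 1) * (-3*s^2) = 3*s^4 + 18*s^3 + 3*s^2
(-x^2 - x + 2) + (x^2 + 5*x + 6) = 4*x + 8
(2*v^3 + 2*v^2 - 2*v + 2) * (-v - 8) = -2*v^4 - 18*v^3 - 14*v^2 + 14*v - 16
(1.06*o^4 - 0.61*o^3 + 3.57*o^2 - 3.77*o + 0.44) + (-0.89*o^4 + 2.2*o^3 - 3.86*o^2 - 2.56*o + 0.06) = 0.17*o^4 + 1.59*o^3 - 0.29*o^2 - 6.33*o + 0.5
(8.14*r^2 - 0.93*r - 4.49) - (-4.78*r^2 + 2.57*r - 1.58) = 12.92*r^2 - 3.5*r - 2.91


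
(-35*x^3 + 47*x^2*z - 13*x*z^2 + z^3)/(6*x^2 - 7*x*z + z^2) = (-35*x^2 + 12*x*z - z^2)/(6*x - z)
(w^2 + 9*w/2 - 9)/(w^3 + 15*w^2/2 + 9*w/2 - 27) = 1/(w + 3)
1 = 1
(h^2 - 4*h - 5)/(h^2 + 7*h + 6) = (h - 5)/(h + 6)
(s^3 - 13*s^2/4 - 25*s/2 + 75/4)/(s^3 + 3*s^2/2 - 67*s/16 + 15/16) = 4*(s - 5)/(4*s - 1)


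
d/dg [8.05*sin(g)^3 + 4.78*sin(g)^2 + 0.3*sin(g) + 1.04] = (24.15*sin(g)^2 + 9.56*sin(g) + 0.3)*cos(g)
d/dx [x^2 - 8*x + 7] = 2*x - 8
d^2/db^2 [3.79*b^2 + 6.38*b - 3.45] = 7.58000000000000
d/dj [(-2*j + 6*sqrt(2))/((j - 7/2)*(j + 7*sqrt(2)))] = 4*(2*(j - 3*sqrt(2))*(j + 7*sqrt(2)) + (j - 3*sqrt(2))*(2*j - 7) - (j + 7*sqrt(2))*(2*j - 7))/((j + 7*sqrt(2))^2*(2*j - 7)^2)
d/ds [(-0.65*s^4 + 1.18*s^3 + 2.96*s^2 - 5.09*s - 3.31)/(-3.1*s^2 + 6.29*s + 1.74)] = (4.03*s^5 - 15.9235*s^4 + 10.3204*s^3 + 8.999*s^2 - 10.2212*s + 11.9633)/(9.61*s^4 - 38.998*s^3 + 28.7761*s^2 + 21.8892*s + 3.0276)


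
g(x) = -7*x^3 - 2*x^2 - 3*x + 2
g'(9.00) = -1740.00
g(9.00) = -5290.00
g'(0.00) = -3.00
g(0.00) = 2.00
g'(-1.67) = -54.89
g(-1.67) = 34.03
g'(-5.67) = -655.45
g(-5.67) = 1230.70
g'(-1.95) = -75.05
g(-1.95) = 52.15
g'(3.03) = -207.92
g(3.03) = -220.18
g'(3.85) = -329.67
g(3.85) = -438.66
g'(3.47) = -269.74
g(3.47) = -324.97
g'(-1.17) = -27.07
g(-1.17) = 13.98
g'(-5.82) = -691.04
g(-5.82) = 1331.68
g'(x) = -21*x^2 - 4*x - 3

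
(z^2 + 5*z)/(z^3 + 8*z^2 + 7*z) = (z + 5)/(z^2 + 8*z + 7)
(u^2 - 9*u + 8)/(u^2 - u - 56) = (u - 1)/(u + 7)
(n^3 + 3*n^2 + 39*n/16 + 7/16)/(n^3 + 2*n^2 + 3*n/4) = (16*n^3 + 48*n^2 + 39*n + 7)/(4*n*(4*n^2 + 8*n + 3))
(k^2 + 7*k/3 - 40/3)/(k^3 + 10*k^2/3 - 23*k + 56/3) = (k + 5)/(k^2 + 6*k - 7)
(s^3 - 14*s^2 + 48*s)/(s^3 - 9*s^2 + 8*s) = (s - 6)/(s - 1)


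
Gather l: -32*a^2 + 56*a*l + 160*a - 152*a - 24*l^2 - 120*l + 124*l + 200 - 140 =-32*a^2 + 8*a - 24*l^2 + l*(56*a + 4) + 60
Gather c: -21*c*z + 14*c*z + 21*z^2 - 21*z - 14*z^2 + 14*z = -7*c*z + 7*z^2 - 7*z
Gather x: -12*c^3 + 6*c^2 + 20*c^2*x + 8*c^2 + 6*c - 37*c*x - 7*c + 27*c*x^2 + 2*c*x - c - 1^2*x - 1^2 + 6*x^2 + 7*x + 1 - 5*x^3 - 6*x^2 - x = -12*c^3 + 14*c^2 + 27*c*x^2 - 2*c - 5*x^3 + x*(20*c^2 - 35*c + 5)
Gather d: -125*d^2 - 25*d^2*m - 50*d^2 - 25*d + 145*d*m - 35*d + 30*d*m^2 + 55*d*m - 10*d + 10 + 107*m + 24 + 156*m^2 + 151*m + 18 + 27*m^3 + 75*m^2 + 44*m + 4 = d^2*(-25*m - 175) + d*(30*m^2 + 200*m - 70) + 27*m^3 + 231*m^2 + 302*m + 56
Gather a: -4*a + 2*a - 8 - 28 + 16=-2*a - 20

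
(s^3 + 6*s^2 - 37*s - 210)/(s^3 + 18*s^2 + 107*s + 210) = (s - 6)/(s + 6)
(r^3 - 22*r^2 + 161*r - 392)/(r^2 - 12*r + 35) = (r^2 - 15*r + 56)/(r - 5)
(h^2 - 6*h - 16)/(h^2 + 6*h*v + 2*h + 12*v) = (h - 8)/(h + 6*v)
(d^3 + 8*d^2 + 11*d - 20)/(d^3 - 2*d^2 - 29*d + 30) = (d + 4)/(d - 6)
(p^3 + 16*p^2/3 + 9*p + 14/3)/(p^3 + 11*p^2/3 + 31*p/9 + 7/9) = 3*(p + 2)/(3*p + 1)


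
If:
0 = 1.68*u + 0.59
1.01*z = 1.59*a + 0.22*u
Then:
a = 0.635220125786163*z + 0.0485923929320156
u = -0.35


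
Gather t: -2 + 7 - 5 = 0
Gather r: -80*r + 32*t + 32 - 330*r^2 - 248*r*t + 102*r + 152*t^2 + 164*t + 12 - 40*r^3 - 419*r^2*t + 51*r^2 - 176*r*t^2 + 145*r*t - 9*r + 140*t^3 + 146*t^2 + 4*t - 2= -40*r^3 + r^2*(-419*t - 279) + r*(-176*t^2 - 103*t + 13) + 140*t^3 + 298*t^2 + 200*t + 42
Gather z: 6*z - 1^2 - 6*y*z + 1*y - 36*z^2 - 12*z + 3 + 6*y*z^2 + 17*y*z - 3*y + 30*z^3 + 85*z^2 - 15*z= -2*y + 30*z^3 + z^2*(6*y + 49) + z*(11*y - 21) + 2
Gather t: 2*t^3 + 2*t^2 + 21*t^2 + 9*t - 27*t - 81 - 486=2*t^3 + 23*t^2 - 18*t - 567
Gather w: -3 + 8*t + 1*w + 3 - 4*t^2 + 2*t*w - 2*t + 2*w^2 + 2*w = -4*t^2 + 6*t + 2*w^2 + w*(2*t + 3)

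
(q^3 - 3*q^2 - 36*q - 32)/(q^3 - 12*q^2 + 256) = (q + 1)/(q - 8)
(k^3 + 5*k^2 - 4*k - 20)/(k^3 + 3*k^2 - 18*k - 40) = (k - 2)/(k - 4)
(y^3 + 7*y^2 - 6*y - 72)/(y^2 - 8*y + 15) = (y^2 + 10*y + 24)/(y - 5)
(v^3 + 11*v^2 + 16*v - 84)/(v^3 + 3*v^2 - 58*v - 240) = (v^2 + 5*v - 14)/(v^2 - 3*v - 40)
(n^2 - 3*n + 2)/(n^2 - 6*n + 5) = (n - 2)/(n - 5)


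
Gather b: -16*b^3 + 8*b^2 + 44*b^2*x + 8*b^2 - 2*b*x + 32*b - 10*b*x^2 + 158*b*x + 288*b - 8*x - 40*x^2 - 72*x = -16*b^3 + b^2*(44*x + 16) + b*(-10*x^2 + 156*x + 320) - 40*x^2 - 80*x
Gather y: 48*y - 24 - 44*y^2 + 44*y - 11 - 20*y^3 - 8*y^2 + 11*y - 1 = -20*y^3 - 52*y^2 + 103*y - 36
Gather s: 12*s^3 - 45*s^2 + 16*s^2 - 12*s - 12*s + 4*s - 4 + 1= 12*s^3 - 29*s^2 - 20*s - 3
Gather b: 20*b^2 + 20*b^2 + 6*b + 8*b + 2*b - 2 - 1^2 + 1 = 40*b^2 + 16*b - 2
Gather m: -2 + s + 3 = s + 1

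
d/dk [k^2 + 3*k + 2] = 2*k + 3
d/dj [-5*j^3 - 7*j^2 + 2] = j*(-15*j - 14)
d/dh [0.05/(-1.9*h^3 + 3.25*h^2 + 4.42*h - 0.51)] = (0.285*h^2 - 0.325*h - 0.221)/(1.9*h^3 - 3.25*h^2 - 4.42*h + 0.51)^2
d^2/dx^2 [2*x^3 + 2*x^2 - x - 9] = 12*x + 4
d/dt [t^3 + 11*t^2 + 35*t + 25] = 3*t^2 + 22*t + 35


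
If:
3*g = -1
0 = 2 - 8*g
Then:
No Solution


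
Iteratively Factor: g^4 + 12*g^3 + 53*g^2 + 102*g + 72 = (g + 3)*(g^3 + 9*g^2 + 26*g + 24) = (g + 3)^2*(g^2 + 6*g + 8) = (g + 3)^2*(g + 4)*(g + 2)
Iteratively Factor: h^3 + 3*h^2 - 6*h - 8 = (h - 2)*(h^2 + 5*h + 4) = (h - 2)*(h + 1)*(h + 4)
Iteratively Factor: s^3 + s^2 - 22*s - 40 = (s - 5)*(s^2 + 6*s + 8) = (s - 5)*(s + 4)*(s + 2)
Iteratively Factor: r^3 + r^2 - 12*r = (r)*(r^2 + r - 12) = r*(r + 4)*(r - 3)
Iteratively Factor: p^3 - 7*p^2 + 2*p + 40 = (p - 4)*(p^2 - 3*p - 10) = (p - 5)*(p - 4)*(p + 2)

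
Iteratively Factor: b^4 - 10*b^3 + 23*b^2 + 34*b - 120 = (b + 2)*(b^3 - 12*b^2 + 47*b - 60) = (b - 4)*(b + 2)*(b^2 - 8*b + 15) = (b - 4)*(b - 3)*(b + 2)*(b - 5)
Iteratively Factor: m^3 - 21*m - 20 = (m - 5)*(m^2 + 5*m + 4) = (m - 5)*(m + 1)*(m + 4)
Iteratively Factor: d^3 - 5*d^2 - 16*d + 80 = (d + 4)*(d^2 - 9*d + 20) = (d - 5)*(d + 4)*(d - 4)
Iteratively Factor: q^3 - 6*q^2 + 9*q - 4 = (q - 1)*(q^2 - 5*q + 4) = (q - 1)^2*(q - 4)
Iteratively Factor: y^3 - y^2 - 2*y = (y + 1)*(y^2 - 2*y) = y*(y + 1)*(y - 2)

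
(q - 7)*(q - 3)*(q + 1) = q^3 - 9*q^2 + 11*q + 21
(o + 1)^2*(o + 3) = o^3 + 5*o^2 + 7*o + 3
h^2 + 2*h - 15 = (h - 3)*(h + 5)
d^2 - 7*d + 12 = (d - 4)*(d - 3)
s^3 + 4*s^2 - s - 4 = (s - 1)*(s + 1)*(s + 4)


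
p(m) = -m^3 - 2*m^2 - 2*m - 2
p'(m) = -3*m^2 - 4*m - 2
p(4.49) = -141.82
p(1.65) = -15.24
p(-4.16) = 43.70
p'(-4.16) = -37.28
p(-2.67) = 8.12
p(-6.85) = 239.27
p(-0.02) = -1.96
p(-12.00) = 1462.00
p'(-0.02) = -1.92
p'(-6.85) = -115.37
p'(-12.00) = -386.00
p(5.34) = -221.98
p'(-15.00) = -617.00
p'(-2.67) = -12.71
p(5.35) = -223.08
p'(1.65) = -16.77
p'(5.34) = -108.91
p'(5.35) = -109.27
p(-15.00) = 2953.00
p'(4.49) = -80.44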